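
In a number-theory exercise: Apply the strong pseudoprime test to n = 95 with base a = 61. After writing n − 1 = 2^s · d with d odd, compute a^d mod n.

16

n − 1 = 94 = 2^1 · 47, so s = 1 and d = 47.
61^47 mod 95 = 16.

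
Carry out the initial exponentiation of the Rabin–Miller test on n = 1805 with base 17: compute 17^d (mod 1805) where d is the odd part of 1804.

663

n − 1 = 1804 = 2^2 · 451, so s = 2 and d = 451.
17^451 mod 1805 = 663.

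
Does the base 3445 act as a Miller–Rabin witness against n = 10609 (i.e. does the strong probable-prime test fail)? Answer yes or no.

no

n − 1 = 10608 = 2^4 · 663, so s = 4 and d = 663.
x_0 = 3445^663 mod 10609 = 1.
x_0 = 1, so 3445 is not a witness.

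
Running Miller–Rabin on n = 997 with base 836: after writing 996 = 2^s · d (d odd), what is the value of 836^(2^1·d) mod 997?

996

n − 1 = 996 = 2^2 · 249, so s = 2 and d = 249.
x_0 = 836^249 mod 997 = 836.
x_1 = 836^2 mod 997 = 996.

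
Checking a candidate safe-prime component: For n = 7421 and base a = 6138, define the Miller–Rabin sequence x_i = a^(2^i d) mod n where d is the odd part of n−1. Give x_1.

n − 1 = 7420 = 2^2 · 1855, so s = 2 and d = 1855.
By repeated squaring, 6138^1855 ≡ 3581 (mod 7421).
x_0 = 3581.
x_1 = 3581^2 mod 7421 = 73.

73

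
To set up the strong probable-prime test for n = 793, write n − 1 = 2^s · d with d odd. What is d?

99

Halving: 792 → 396 → 198 → 99; 99 is odd.
So 792 = 2^3 · 99.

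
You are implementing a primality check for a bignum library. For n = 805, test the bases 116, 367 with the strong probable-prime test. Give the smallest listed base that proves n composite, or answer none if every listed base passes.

n − 1 = 804 = 2^2 · 201, so s = 2 and d = 201.
Base 116: x_0 = 116^201 mod 805 = 1. x_0 = 1, so 116 is not a witness.
Base 367: x_0 = 367^201 mod 805 = 482. x_0 is neither 1 nor 804, so continue squaring. x_1 = 482^2 mod 805 = 484. Reached i = s−1 = 1 without hitting −1: 367 is a Miller–Rabin witness and 805 is composite.
The smallest witness among the given bases is 367.

367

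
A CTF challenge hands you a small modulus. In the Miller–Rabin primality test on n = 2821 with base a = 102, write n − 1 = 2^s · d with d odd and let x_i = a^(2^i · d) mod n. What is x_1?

1520

n − 1 = 2820 = 2^2 · 705, so s = 2 and d = 705.
x_0 = 102^705 mod 2821 = 1737.
x_1 = 1737^2 mod 2821 = 1520.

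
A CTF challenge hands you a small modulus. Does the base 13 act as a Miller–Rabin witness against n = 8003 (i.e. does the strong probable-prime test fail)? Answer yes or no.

yes

n − 1 = 8002 = 2^1 · 4001, so s = 1 and d = 4001.
x_0 = 13^4001 mod 8003 = 1473.
x_0 ∉ {1, 8002} and s = 1, so 13 is a Miller–Rabin witness and 8003 is composite.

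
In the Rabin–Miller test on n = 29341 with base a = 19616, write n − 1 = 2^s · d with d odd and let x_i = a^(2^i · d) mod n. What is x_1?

n − 1 = 29340 = 2^2 · 7335, so s = 2 and d = 7335.
x_0 = 19616^7335 mod 29341 = 23230.
x_1 = 23230^2 mod 29341 = 22569.

22569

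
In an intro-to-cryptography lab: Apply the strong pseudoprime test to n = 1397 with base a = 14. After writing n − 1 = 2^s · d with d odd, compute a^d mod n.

785

n − 1 = 1396 = 2^2 · 349, so s = 2 and d = 349.
Repeated squaring mod 1397: 14^1 ≡ 14, 14^2 ≡ 196, 14^4 ≡ 697, 14^8 ≡ 1050, 14^16 ≡ 267, 14^32 ≡ 42, 14^64 ≡ 367, 14^128 ≡ 577, 14^256 ≡ 443.
349 = 256 + 64 + 16 + 8 + 4 + 1, so 14^349 ≡ 443·367·267·1050·697·14 ≡ 785 (mod 1397).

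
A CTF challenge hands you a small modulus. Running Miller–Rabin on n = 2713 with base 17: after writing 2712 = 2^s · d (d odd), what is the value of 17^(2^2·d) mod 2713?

2712

n − 1 = 2712 = 2^3 · 339, so s = 3 and d = 339.
Repeated squaring mod 2713: 17^1 ≡ 17, 17^2 ≡ 289, 17^4 ≡ 2131, 17^8 ≡ 2312, 17^16 ≡ 734, 17^32 ≡ 1582, 17^64 ≡ 1338, 17^128 ≡ 2377, 17^256 ≡ 1663.
339 = 256 + 64 + 16 + 2 + 1, so 17^339 ≡ 1663·1338·734·289·17 ≡ 1040 (mod 2713).
x_0 = 1040.
x_1 = 1040^2 mod 2713 = 1826.
x_2 = 1826^2 mod 2713 = 2712.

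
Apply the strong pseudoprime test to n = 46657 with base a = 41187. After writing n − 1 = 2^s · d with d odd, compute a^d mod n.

n − 1 = 46656 = 2^6 · 729, so s = 6 and d = 729.
41187^729 mod 46657 = 33528.

33528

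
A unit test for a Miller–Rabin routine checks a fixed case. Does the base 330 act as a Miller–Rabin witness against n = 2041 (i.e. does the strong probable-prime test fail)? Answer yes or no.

n − 1 = 2040 = 2^3 · 255, so s = 3 and d = 255.
Repeated squaring mod 2041: 330^1 ≡ 330, 330^2 ≡ 727, 330^4 ≡ 1951, 330^8 ≡ 1977, 330^16 ≡ 14, 330^32 ≡ 196, 330^64 ≡ 1678, 330^128 ≡ 1145.
255 = 128 + 64 + 32 + 16 + 8 + 4 + 2 + 1, so 330^255 ≡ 1145·1678·196·14·1977·1951·727·330 ≡ 1035 (mod 2041).
x_0 = 330^255 mod 2041 = 1035.
x_0 is neither 1 nor 2040, so continue squaring.
x_1 = 1035^2 mod 2041 = 1741.
x_2 = 1741^2 mod 2041 = 196.
Reached i = s−1 = 2 without hitting −1: 330 is a Miller–Rabin witness and 2041 is composite.

yes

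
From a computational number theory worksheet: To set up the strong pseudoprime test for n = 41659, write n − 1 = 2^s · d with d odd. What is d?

20829

Halving: 41658 → 20829; 20829 is odd.
So 41658 = 2^1 · 20829.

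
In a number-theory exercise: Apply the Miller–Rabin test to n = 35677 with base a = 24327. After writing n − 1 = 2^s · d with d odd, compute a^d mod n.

n − 1 = 35676 = 2^2 · 8919, so s = 2 and d = 8919.
Repeated squaring mod 35677: 24327^1 ≡ 24327, 24327^2 ≡ 28530, 24327^4 ≡ 25822, 24327^8 ≡ 8231, 24327^16 ≡ 34415, 24327^32 ≡ 22856, 24327^64 ≡ 14102, 24327^128 ≡ 2806, 24327^256 ≡ 24696, 24327^512 ≡ 29778, 24327^1024 ≡ 13126, 24327^2048 ≡ 7643, 24327^4096 ≡ 12200, 24327^8192 ≡ 31233.
8919 = 8192 + 512 + 128 + 64 + 16 + 4 + 2 + 1, so 24327^8919 ≡ 31233·29778·2806·14102·34415·25822·28530·24327 ≡ 1 (mod 35677).

1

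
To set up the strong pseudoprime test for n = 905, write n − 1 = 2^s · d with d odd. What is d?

113

Halving: 904 → 452 → 226 → 113; 113 is odd.
So 904 = 2^3 · 113.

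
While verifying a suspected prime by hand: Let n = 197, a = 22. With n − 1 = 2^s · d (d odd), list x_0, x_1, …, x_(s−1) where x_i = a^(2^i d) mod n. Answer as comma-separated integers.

n − 1 = 196 = 2^2 · 49, so s = 2 and d = 49.
x_0 = 22^49 mod 197 = 196.
x_1 = 196^2 mod 197 = 1.

196, 1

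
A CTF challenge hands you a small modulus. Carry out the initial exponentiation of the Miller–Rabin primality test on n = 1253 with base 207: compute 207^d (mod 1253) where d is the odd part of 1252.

452

n − 1 = 1252 = 2^2 · 313, so s = 2 and d = 313.
207^313 mod 1253 = 452.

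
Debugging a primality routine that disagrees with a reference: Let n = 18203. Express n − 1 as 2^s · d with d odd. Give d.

9101

Halving: 18202 → 9101; 9101 is odd.
So 18202 = 2^1 · 9101.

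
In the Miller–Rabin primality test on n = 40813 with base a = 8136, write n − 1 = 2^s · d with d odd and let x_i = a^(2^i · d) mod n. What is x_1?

1

n − 1 = 40812 = 2^2 · 10203, so s = 2 and d = 10203.
x_0 = 8136^10203 mod 40813 = 1.
x_1 = 1^2 mod 40813 = 1.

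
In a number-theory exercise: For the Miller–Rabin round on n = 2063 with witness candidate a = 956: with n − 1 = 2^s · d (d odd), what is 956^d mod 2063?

1

n − 1 = 2062 = 2^1 · 1031, so s = 1 and d = 1031.
956^1031 mod 2063 = 1.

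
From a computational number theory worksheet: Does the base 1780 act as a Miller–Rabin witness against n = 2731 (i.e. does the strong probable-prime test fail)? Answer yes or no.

no

n − 1 = 2730 = 2^1 · 1365, so s = 1 and d = 1365.
Repeated squaring mod 2731: 1780^1 ≡ 1780, 1780^2 ≡ 440, 1780^4 ≡ 2430, 1780^8 ≡ 478, 1780^16 ≡ 1811, 1780^32 ≡ 2521, 1780^64 ≡ 404, 1780^128 ≡ 2087, 1780^256 ≡ 2355, 1780^512 ≡ 2095, 1780^1024 ≡ 308.
1365 = 1024 + 256 + 64 + 16 + 4 + 1, so 1780^1365 ≡ 308·2355·404·1811·2430·1780 ≡ 2730 (mod 2731).
x_0 = 1780^1365 mod 2731 = 2730.
x_0 = 2730 ≡ −1, so 1780 is not a witness.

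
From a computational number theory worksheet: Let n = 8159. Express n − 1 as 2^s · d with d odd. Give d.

4079

Halving: 8158 → 4079; 4079 is odd.
So 8158 = 2^1 · 4079.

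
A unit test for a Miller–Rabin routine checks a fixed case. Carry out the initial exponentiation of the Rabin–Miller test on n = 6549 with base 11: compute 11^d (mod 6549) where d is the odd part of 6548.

3653

n − 1 = 6548 = 2^2 · 1637, so s = 2 and d = 1637.
Repeated squaring mod 6549: 11^1 ≡ 11, 11^2 ≡ 121, 11^4 ≡ 1543, 11^8 ≡ 3562, 11^16 ≡ 2431, 11^32 ≡ 2563, 11^64 ≡ 322, 11^128 ≡ 5449, 11^256 ≡ 4984, 11^512 ≡ 6448, 11^1024 ≡ 3652.
1637 = 1024 + 512 + 64 + 32 + 4 + 1, so 11^1637 ≡ 3652·6448·322·2563·1543·11 ≡ 3653 (mod 6549).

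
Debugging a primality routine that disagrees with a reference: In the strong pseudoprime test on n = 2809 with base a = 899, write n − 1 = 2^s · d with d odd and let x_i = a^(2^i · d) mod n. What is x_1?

n − 1 = 2808 = 2^3 · 351, so s = 3 and d = 351.
Repeated squaring mod 2809: 899^1 ≡ 899, 899^2 ≡ 2018, 899^4 ≡ 2083, 899^8 ≡ 1793, 899^16 ≡ 1353, 899^32 ≡ 1950, 899^64 ≡ 1923, 899^128 ≡ 1285, 899^256 ≡ 2342.
351 = 256 + 64 + 16 + 8 + 4 + 2 + 1, so 899^351 ≡ 2342·1923·1353·1793·2083·2018·899 ≡ 1673 (mod 2809).
x_0 = 1673.
x_1 = 1673^2 mod 2809 = 1165.

1165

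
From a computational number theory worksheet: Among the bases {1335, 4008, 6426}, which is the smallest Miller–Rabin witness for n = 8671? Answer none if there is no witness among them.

n − 1 = 8670 = 2^1 · 4335, so s = 1 and d = 4335.
Base 1335: x_0 = 1335^4335 mod 8671 = 1. x_0 = 1, so 1335 is not a witness.
Base 4008: x_0 = 4008^4335 mod 8671 = 6837. x_0 ∉ {1, 8670} and s = 1, so 4008 is a Miller–Rabin witness and 8671 is composite.
Base 6426: x_0 = 6426^4335 mod 8671 = 5667. x_0 ∉ {1, 8670} and s = 1, so 6426 is a Miller–Rabin witness and 8671 is composite.
The smallest witness among the given bases is 4008.

4008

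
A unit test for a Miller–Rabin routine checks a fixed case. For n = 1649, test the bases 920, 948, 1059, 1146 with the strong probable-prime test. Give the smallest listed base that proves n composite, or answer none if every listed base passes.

none

n − 1 = 1648 = 2^4 · 103, so s = 4 and d = 103.
Base 920: x_0 = 920^103 mod 1649 = 1131. x_0 is neither 1 nor 1648, so continue squaring. x_1 = 1131^2 mod 1649 = 1186. x_2 = 1186^2 mod 1649 = 1648. x_2 ≡ −1, so 920 is not a witness.
Base 948: x_0 = 948^103 mod 1649 = 701. x_0 is neither 1 nor 1648, so continue squaring. x_1 = 701^2 mod 1649 = 1648. x_1 ≡ −1, so 948 is not a witness.
Base 1059: x_0 = 1059^103 mod 1649 = 1540. x_0 is neither 1 nor 1648, so continue squaring. x_1 = 1540^2 mod 1649 = 338. x_2 = 338^2 mod 1649 = 463. x_3 = 463^2 mod 1649 = 1648. x_3 ≡ −1, so 1059 is not a witness.
Base 1146: x_0 = 1146^103 mod 1649 = 318. x_0 is neither 1 nor 1648, so continue squaring. x_1 = 318^2 mod 1649 = 535. x_2 = 535^2 mod 1649 = 948. x_3 = 948^2 mod 1649 = 1648. x_3 ≡ −1, so 1146 is not a witness.
No listed base is a witness for 1649.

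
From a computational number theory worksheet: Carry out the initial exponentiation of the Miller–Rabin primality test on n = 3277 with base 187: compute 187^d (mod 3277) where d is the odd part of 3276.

n − 1 = 3276 = 2^2 · 819, so s = 2 and d = 819.
Repeated squaring mod 3277: 187^1 ≡ 187, 187^2 ≡ 2199, 187^4 ≡ 2026, 187^8 ≡ 1872, 187^16 ≡ 1271, 187^32 ≡ 3157, 187^64 ≡ 1292, 187^128 ≡ 1271, 187^256 ≡ 3157, 187^512 ≡ 1292.
819 = 512 + 256 + 32 + 16 + 2 + 1, so 187^819 ≡ 1292·3157·3157·1271·2199·187 ≡ 2783 (mod 3277).

2783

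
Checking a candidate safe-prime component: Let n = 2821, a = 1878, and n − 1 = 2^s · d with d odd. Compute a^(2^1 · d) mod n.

n − 1 = 2820 = 2^2 · 705, so s = 2 and d = 705.
x_0 = 1878^705 mod 2821 = 2605.
x_1 = 2605^2 mod 2821 = 1520.

1520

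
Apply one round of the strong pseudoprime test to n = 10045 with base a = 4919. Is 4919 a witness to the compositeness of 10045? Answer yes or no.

n − 1 = 10044 = 2^2 · 2511, so s = 2 and d = 2511.
x_0 = 4919^2511 mod 10045 = 10044.
x_0 = 10044 ≡ −1, so 4919 is not a witness.

no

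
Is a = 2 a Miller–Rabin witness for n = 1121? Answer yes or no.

n − 1 = 1120 = 2^5 · 35, so s = 5 and d = 35.
Repeated squaring mod 1121: 2^1 ≡ 2, 2^2 ≡ 4, 2^4 ≡ 16, 2^8 ≡ 256, 2^16 ≡ 518, 2^32 ≡ 405.
35 = 32 + 2 + 1, so 2^35 ≡ 405·4·2 ≡ 998 (mod 1121).
x_0 = 2^35 mod 1121 = 998.
x_0 is neither 1 nor 1120, so continue squaring.
x_1 = 998^2 mod 1121 = 556.
x_2 = 556^2 mod 1121 = 861.
x_3 = 861^2 mod 1121 = 340.
x_4 = 340^2 mod 1121 = 137.
Reached i = s−1 = 4 without hitting −1: 2 is a Miller–Rabin witness and 1121 is composite.

yes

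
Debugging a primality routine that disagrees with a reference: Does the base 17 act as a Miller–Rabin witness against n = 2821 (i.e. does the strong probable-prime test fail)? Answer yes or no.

n − 1 = 2820 = 2^2 · 705, so s = 2 and d = 705.
x_0 = 17^705 mod 2821 = 2820.
x_0 = 2820 ≡ −1, so 17 is not a witness.

no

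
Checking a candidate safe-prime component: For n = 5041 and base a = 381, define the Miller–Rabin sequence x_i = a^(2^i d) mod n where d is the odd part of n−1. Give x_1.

n − 1 = 5040 = 2^4 · 315, so s = 4 and d = 315.
x_0 = 381^315 mod 5041 = 2484.
x_1 = 2484^2 mod 5041 = 72.

72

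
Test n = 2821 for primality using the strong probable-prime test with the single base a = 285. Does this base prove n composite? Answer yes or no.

n − 1 = 2820 = 2^2 · 705, so s = 2 and d = 705.
x_0 = 285^705 mod 2821 = 2820.
x_0 = 2820 ≡ −1, so 285 is not a witness.

no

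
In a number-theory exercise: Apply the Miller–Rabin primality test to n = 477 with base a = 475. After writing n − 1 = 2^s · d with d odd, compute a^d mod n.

463

n − 1 = 476 = 2^2 · 119, so s = 2 and d = 119.
475^119 mod 477 = 463.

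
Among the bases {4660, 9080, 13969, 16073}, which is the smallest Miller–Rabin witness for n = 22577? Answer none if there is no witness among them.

4660

n − 1 = 22576 = 2^4 · 1411, so s = 4 and d = 1411.
Base 4660: x_0 = 4660^1411 mod 22577 = 2445. x_0 is neither 1 nor 22576, so continue squaring. x_1 = 2445^2 mod 22577 = 17697. x_2 = 17697^2 mod 22577 = 18242. x_3 = 18242^2 mod 22577 = 8161. Reached i = s−1 = 3 without hitting −1: 4660 is a Miller–Rabin witness and 22577 is composite.
Base 9080: x_0 = 9080^1411 mod 22577 = 3182. x_0 is neither 1 nor 22576, so continue squaring. x_1 = 3182^2 mod 22577 = 10628. x_2 = 10628^2 mod 22577 = 1653. x_3 = 1653^2 mod 22577 = 592. Reached i = s−1 = 3 without hitting −1: 9080 is a Miller–Rabin witness and 22577 is composite.
Base 13969: x_0 = 13969^1411 mod 22577 = 13894. x_0 is neither 1 nor 22576, so continue squaring. x_1 = 13894^2 mod 22577 = 9886. x_2 = 9886^2 mod 22577 = 19740. x_3 = 19740^2 mod 22577 = 11157. Reached i = s−1 = 3 without hitting −1: 13969 is a Miller–Rabin witness and 22577 is composite.
Base 16073: x_0 = 16073^1411 mod 22577 = 14046. x_0 is neither 1 nor 22576, so continue squaring. x_1 = 14046^2 mod 22577 = 12290. x_2 = 12290^2 mod 22577 = 3970. x_3 = 3970^2 mod 22577 = 2154. Reached i = s−1 = 3 without hitting −1: 16073 is a Miller–Rabin witness and 22577 is composite.
The smallest witness among the given bases is 4660.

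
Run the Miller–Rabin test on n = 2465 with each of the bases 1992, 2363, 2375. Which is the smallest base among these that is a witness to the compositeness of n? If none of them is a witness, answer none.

n − 1 = 2464 = 2^5 · 77, so s = 5 and d = 77.
Base 1992: x_0 = 1992^77 mod 2465 = 1712. x_0 is neither 1 nor 2464, so continue squaring. x_1 = 1712^2 mod 2465 = 59. x_2 = 59^2 mod 2465 = 1016. x_3 = 1016^2 mod 2465 = 1886. x_4 = 1886^2 mod 2465 = 1. x_4 = 1 but x_3 ≠ ±1, a nontrivial square root of 1 — 1992 is a witness and 2465 is composite.
Base 2363: x_0 = 2363^77 mod 2465 = 1003. x_0 is neither 1 nor 2464, so continue squaring. x_1 = 1003^2 mod 2465 = 289. x_2 = 289^2 mod 2465 = 2176. x_3 = 2176^2 mod 2465 = 2176. x_4 = 2176^2 mod 2465 = 2176. Reached i = s−1 = 4 without hitting −1: 2363 is a Miller–Rabin witness and 2465 is composite.
Base 2375: x_0 = 2375^77 mod 2465 = 1085. x_0 is neither 1 nor 2464, so continue squaring. x_1 = 1085^2 mod 2465 = 1420. x_2 = 1420^2 mod 2465 = 30. x_3 = 30^2 mod 2465 = 900. x_4 = 900^2 mod 2465 = 1480. Reached i = s−1 = 4 without hitting −1: 2375 is a Miller–Rabin witness and 2465 is composite.
The smallest witness among the given bases is 1992.

1992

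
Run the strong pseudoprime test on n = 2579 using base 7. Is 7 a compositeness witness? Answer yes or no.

no

n − 1 = 2578 = 2^1 · 1289, so s = 1 and d = 1289.
x_0 = 7^1289 mod 2579 = 1.
x_0 = 1, so 7 is not a witness.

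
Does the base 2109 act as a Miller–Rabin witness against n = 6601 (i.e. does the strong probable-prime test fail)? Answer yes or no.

n − 1 = 6600 = 2^3 · 825, so s = 3 and d = 825.
x_0 = 2109^825 mod 6601 = 1.
x_0 = 1, so 2109 is not a witness.

no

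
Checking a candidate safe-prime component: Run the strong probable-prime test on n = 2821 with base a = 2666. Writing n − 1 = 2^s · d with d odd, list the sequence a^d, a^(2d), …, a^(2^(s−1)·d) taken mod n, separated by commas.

n − 1 = 2820 = 2^2 · 705, so s = 2 and d = 705.
x_0 = 2666^705 mod 2821 = 2666.
x_1 = 2666^2 mod 2821 = 1457.

2666, 1457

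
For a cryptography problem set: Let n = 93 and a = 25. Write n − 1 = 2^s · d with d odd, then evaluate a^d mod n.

n − 1 = 92 = 2^2 · 23, so s = 2 and d = 23.
By repeated squaring, 25^23 ≡ 67 (mod 93).

67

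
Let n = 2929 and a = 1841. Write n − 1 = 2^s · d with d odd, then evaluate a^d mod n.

1726

n − 1 = 2928 = 2^4 · 183, so s = 4 and d = 183.
Repeated squaring mod 2929: 1841^1 ≡ 1841, 1841^2 ≡ 428, 1841^4 ≡ 1586, 1841^8 ≡ 2314, 1841^16 ≡ 384, 1841^32 ≡ 1006, 1841^64 ≡ 1531, 1841^128 ≡ 761.
183 = 128 + 32 + 16 + 4 + 2 + 1, so 1841^183 ≡ 761·1006·384·1586·428·1841 ≡ 1726 (mod 2929).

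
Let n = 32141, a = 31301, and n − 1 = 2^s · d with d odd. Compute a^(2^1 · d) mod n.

1

n − 1 = 32140 = 2^2 · 8035, so s = 2 and d = 8035.
x_0 = 31301^8035 mod 32141 = 32140.
x_1 = 32140^2 mod 32141 = 1.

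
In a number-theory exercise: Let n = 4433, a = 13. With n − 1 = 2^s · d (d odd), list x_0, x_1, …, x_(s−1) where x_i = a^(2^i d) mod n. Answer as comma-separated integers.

n − 1 = 4432 = 2^4 · 277, so s = 4 and d = 277.
x_0 = 13^277 mod 4433 = 3835.
x_1 = 3835^2 mod 4433 = 2964.
x_2 = 2964^2 mod 4433 = 3523.
x_3 = 3523^2 mod 4433 = 3562.

3835, 2964, 3523, 3562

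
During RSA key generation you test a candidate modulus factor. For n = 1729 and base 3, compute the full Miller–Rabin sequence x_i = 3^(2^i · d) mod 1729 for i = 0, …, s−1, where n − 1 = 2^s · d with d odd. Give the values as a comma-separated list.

n − 1 = 1728 = 2^6 · 27, so s = 6 and d = 27.
x_0 = 3^27 mod 1729 = 664.
x_1 = 664^2 mod 1729 = 1.
x_2 = 1^2 mod 1729 = 1.
x_3 = 1^2 mod 1729 = 1.
x_4 = 1^2 mod 1729 = 1.
x_5 = 1^2 mod 1729 = 1.

664, 1, 1, 1, 1, 1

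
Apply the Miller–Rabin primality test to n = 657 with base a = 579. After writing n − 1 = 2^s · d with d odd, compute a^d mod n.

n − 1 = 656 = 2^4 · 41, so s = 4 and d = 41.
579^41 mod 657 = 351.

351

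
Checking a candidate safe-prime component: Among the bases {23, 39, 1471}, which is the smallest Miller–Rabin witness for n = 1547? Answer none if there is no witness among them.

23

n − 1 = 1546 = 2^1 · 773, so s = 1 and d = 773.
Base 23: x_0 = 23^773 mod 1547 = 823. x_0 ∉ {1, 1546} and s = 1, so 23 is a Miller–Rabin witness and 1547 is composite.
Base 39: x_0 = 39^773 mod 1547 = 65. x_0 ∉ {1, 1546} and s = 1, so 39 is a Miller–Rabin witness and 1547 is composite.
Base 1471: x_0 = 1471^773 mod 1547 = 1436. x_0 ∉ {1, 1546} and s = 1, so 1471 is a Miller–Rabin witness and 1547 is composite.
The smallest witness among the given bases is 23.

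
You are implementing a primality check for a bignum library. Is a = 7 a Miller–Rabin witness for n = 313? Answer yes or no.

no

n − 1 = 312 = 2^3 · 39, so s = 3 and d = 39.
x_0 = 7^39 mod 313 = 125.
x_0 is neither 1 nor 312, so continue squaring.
x_1 = 125^2 mod 313 = 288.
x_2 = 288^2 mod 313 = 312.
x_2 ≡ −1, so 7 is not a witness.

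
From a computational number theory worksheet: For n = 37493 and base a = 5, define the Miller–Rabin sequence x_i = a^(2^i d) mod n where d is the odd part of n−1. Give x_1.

37492

n − 1 = 37492 = 2^2 · 9373, so s = 2 and d = 9373.
x_0 = 5^9373 mod 37493 = 27165.
x_1 = 27165^2 mod 37493 = 37492.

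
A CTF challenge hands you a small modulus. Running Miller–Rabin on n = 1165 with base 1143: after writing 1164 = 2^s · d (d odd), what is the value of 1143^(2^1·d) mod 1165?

914

n − 1 = 1164 = 2^2 · 291, so s = 2 and d = 291.
x_0 = 1143^291 mod 1165 = 327.
x_1 = 327^2 mod 1165 = 914.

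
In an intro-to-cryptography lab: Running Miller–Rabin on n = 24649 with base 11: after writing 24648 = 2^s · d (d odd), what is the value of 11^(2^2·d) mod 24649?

15701

n − 1 = 24648 = 2^3 · 3081, so s = 3 and d = 3081.
By repeated squaring, 11^3081 ≡ 3926 (mod 24649).
x_0 = 3926.
x_1 = 3926^2 mod 24649 = 7851.
x_2 = 7851^2 mod 24649 = 15701.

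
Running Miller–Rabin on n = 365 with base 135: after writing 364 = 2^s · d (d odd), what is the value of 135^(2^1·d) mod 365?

n − 1 = 364 = 2^2 · 91, so s = 2 and d = 91.
x_0 = 135^91 mod 365 = 5.
x_1 = 5^2 mod 365 = 25.

25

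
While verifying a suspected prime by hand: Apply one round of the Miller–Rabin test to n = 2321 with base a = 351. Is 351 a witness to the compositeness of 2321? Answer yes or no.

n − 1 = 2320 = 2^4 · 145, so s = 4 and d = 145.
x_0 = 351^145 mod 2321 = 2320.
x_0 = 2320 ≡ −1, so 351 is not a witness.

no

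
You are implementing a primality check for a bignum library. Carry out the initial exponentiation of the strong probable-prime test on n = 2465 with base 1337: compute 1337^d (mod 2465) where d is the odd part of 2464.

2047

n − 1 = 2464 = 2^5 · 77, so s = 5 and d = 77.
1337^77 mod 2465 = 2047.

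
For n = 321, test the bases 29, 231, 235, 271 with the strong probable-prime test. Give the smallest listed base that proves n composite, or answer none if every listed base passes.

n − 1 = 320 = 2^6 · 5, so s = 6 and d = 5.
Base 29: x_0 = 29^5 mod 321 = 212. x_0 is neither 1 nor 320, so continue squaring. x_1 = 212^2 mod 321 = 4. x_2 = 4^2 mod 321 = 16. x_3 = 16^2 mod 321 = 256. x_4 = 256^2 mod 321 = 52. x_5 = 52^2 mod 321 = 136. Reached i = s−1 = 5 without hitting −1: 29 is a Miller–Rabin witness and 321 is composite.
Base 231: x_0 = 231^5 mod 321 = 288. x_0 is neither 1 nor 320, so continue squaring. x_1 = 288^2 mod 321 = 126. x_2 = 126^2 mod 321 = 147. x_3 = 147^2 mod 321 = 102. x_4 = 102^2 mod 321 = 132. x_5 = 132^2 mod 321 = 90. Reached i = s−1 = 5 without hitting −1: 231 is a Miller–Rabin witness and 321 is composite.
Base 235: x_0 = 235^5 mod 321 = 232. x_0 is neither 1 nor 320, so continue squaring. x_1 = 232^2 mod 321 = 217. x_2 = 217^2 mod 321 = 223. x_3 = 223^2 mod 321 = 295. x_4 = 295^2 mod 321 = 34. x_5 = 34^2 mod 321 = 193. Reached i = s−1 = 5 without hitting −1: 235 is a Miller–Rabin witness and 321 is composite.
Base 271: x_0 = 271^5 mod 321 = 241. x_0 is neither 1 nor 320, so continue squaring. x_1 = 241^2 mod 321 = 301. x_2 = 301^2 mod 321 = 79. x_3 = 79^2 mod 321 = 142. x_4 = 142^2 mod 321 = 262. x_5 = 262^2 mod 321 = 271. Reached i = s−1 = 5 without hitting −1: 271 is a Miller–Rabin witness and 321 is composite.
The smallest witness among the given bases is 29.

29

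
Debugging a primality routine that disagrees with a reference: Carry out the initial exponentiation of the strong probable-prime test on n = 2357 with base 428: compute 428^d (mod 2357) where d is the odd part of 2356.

2356

n − 1 = 2356 = 2^2 · 589, so s = 2 and d = 589.
428^589 mod 2357 = 2356.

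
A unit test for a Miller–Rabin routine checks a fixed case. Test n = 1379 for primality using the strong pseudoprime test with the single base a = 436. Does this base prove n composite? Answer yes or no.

n − 1 = 1378 = 2^1 · 689, so s = 1 and d = 689.
Repeated squaring mod 1379: 436^1 ≡ 436, 436^2 ≡ 1173, 436^4 ≡ 1066, 436^8 ≡ 60, 436^16 ≡ 842, 436^32 ≡ 158, 436^64 ≡ 142, 436^128 ≡ 858, 436^256 ≡ 1157, 436^512 ≡ 1019.
689 = 512 + 128 + 32 + 16 + 1, so 436^689 ≡ 1019·858·158·842·436 ≡ 410 (mod 1379).
x_0 = 436^689 mod 1379 = 410.
x_0 ∉ {1, 1378} and s = 1, so 436 is a Miller–Rabin witness and 1379 is composite.

yes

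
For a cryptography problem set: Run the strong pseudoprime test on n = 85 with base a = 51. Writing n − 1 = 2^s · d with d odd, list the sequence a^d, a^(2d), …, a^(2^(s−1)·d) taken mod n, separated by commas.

n − 1 = 84 = 2^2 · 21, so s = 2 and d = 21.
x_0 = 51^21 mod 85 = 51.
x_1 = 51^2 mod 85 = 51.

51, 51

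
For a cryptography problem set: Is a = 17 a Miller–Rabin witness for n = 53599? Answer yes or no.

n − 1 = 53598 = 2^1 · 26799, so s = 1 and d = 26799.
x_0 = 17^26799 mod 53599 = 1546.
x_0 ∉ {1, 53598} and s = 1, so 17 is a Miller–Rabin witness and 53599 is composite.

yes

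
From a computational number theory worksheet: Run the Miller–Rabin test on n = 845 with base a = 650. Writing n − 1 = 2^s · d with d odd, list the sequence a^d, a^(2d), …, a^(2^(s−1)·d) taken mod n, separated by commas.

0, 0

n − 1 = 844 = 2^2 · 211, so s = 2 and d = 211.
x_0 = 650^211 mod 845 = 0.
x_1 = 0^2 mod 845 = 0.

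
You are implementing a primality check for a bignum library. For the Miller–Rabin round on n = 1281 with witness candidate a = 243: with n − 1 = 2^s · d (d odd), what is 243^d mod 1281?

n − 1 = 1280 = 2^8 · 5, so s = 8 and d = 5.
243^5 mod 1281 = 1158.

1158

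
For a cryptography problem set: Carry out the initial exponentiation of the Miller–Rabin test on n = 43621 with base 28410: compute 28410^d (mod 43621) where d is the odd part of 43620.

25502

n − 1 = 43620 = 2^2 · 10905, so s = 2 and d = 10905.
Repeated squaring mod 43621: 28410^1 ≡ 28410, 28410^2 ≡ 8737, 28410^4 ≡ 42040, 28410^8 ≡ 13164, 28410^16 ≡ 28284, 28410^32 ≡ 19137, 28410^64 ≡ 26474, 28410^128 ≡ 14069, 28410^256 ≡ 28284, 28410^512 ≡ 19137, 28410^1024 ≡ 26474, 28410^2048 ≡ 14069, 28410^4096 ≡ 28284, 28410^8192 ≡ 19137.
10905 = 8192 + 2048 + 512 + 128 + 16 + 8 + 1, so 28410^10905 ≡ 19137·14069·19137·14069·28284·13164·28410 ≡ 25502 (mod 43621).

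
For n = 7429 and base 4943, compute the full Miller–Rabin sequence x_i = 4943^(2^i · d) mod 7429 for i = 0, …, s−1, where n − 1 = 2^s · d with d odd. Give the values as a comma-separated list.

2478, 4130

n − 1 = 7428 = 2^2 · 1857, so s = 2 and d = 1857.
x_0 = 4943^1857 mod 7429 = 2478.
x_1 = 2478^2 mod 7429 = 4130.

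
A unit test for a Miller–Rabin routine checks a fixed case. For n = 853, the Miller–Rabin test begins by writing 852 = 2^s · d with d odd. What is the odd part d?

Halving: 852 → 426 → 213; 213 is odd.
So 852 = 2^2 · 213.

213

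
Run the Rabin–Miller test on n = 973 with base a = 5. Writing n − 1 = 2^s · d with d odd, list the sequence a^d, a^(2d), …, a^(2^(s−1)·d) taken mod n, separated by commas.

496, 820

n − 1 = 972 = 2^2 · 243, so s = 2 and d = 243.
x_0 = 5^243 mod 973 = 496.
x_1 = 496^2 mod 973 = 820.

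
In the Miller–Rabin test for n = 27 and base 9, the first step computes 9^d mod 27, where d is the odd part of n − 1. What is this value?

0

n − 1 = 26 = 2^1 · 13, so s = 1 and d = 13.
Repeated squaring mod 27: 9^1 ≡ 9, 9^2 ≡ 0, 9^4 ≡ 0, 9^8 ≡ 0.
13 = 8 + 4 + 1, so 9^13 ≡ 0·0·9 ≡ 0 (mod 27).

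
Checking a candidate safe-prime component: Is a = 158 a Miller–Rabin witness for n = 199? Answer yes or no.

no

n − 1 = 198 = 2^1 · 99, so s = 1 and d = 99.
x_0 = 158^99 mod 199 = 1.
x_0 = 1, so 158 is not a witness.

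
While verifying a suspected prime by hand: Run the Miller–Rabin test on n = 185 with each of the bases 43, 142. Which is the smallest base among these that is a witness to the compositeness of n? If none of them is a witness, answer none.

n − 1 = 184 = 2^3 · 23, so s = 3 and d = 23.
Base 43: x_0 = 43^23 mod 185 = 142. x_0 is neither 1 nor 184, so continue squaring. x_1 = 142^2 mod 185 = 184. x_1 ≡ −1, so 43 is not a witness.
Base 142: x_0 = 142^23 mod 185 = 43. x_0 is neither 1 nor 184, so continue squaring. x_1 = 43^2 mod 185 = 184. x_1 ≡ −1, so 142 is not a witness.
No listed base is a witness for 185.

none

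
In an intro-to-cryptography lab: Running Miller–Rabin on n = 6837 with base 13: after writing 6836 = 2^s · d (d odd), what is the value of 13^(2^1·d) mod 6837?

4024

n − 1 = 6836 = 2^2 · 1709, so s = 2 and d = 1709.
Repeated squaring mod 6837: 13^1 ≡ 13, 13^2 ≡ 169, 13^4 ≡ 1213, 13^8 ≡ 1414, 13^16 ≡ 2992, 13^32 ≡ 2431, 13^64 ≡ 2593, 13^128 ≡ 2878, 13^256 ≡ 3277, 13^512 ≡ 4639, 13^1024 ≡ 4282.
1709 = 1024 + 512 + 128 + 32 + 8 + 4 + 1, so 13^1709 ≡ 4282·4639·2878·2431·1414·1213·13 ≡ 5929 (mod 6837).
x_0 = 5929.
x_1 = 5929^2 mod 6837 = 4024.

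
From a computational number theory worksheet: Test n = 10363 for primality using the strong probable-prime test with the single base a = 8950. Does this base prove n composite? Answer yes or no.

yes

n − 1 = 10362 = 2^1 · 5181, so s = 1 and d = 5181.
Repeated squaring mod 10363: 8950^1 ≡ 8950, 8950^2 ≡ 6873, 8950^4 ≡ 3575, 8950^8 ≡ 3046, 8950^16 ≡ 3231, 8950^32 ≡ 3820, 8950^64 ≡ 1296, 8950^128 ≡ 810, 8950^256 ≡ 3231, 8950^512 ≡ 3820, 8950^1024 ≡ 1296, 8950^2048 ≡ 810, 8950^4096 ≡ 3231.
5181 = 4096 + 1024 + 32 + 16 + 8 + 4 + 1, so 8950^5181 ≡ 3231·1296·3820·3231·3046·3575·8950 ≡ 7655 (mod 10363).
x_0 = 8950^5181 mod 10363 = 7655.
x_0 ∉ {1, 10362} and s = 1, so 8950 is a Miller–Rabin witness and 10363 is composite.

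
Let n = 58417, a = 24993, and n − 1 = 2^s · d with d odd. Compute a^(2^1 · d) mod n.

58416

n − 1 = 58416 = 2^4 · 3651, so s = 4 and d = 3651.
x_0 = 24993^3651 mod 58417 = 40574.
x_1 = 40574^2 mod 58417 = 58416.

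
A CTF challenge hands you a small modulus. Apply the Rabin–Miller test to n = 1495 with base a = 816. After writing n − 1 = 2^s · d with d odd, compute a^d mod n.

1286

n − 1 = 1494 = 2^1 · 747, so s = 1 and d = 747.
816^747 mod 1495 = 1286.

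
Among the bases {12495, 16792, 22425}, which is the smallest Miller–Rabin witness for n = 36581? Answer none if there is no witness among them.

n − 1 = 36580 = 2^2 · 9145, so s = 2 and d = 9145.
Base 12495: x_0 = 12495^9145 mod 36581 = 5868. x_0 is neither 1 nor 36580, so continue squaring. x_1 = 5868^2 mod 36581 = 10703. Reached i = s−1 = 1 without hitting −1: 12495 is a Miller–Rabin witness and 36581 is composite.
Base 16792: x_0 = 16792^9145 mod 36581 = 2514. x_0 is neither 1 nor 36580, so continue squaring. x_1 = 2514^2 mod 36581 = 28264. Reached i = s−1 = 1 without hitting −1: 16792 is a Miller–Rabin witness and 36581 is composite.
Base 22425: x_0 = 22425^9145 mod 36581 = 8067. x_0 is neither 1 nor 36580, so continue squaring. x_1 = 8067^2 mod 36581 = 35471. Reached i = s−1 = 1 without hitting −1: 22425 is a Miller–Rabin witness and 36581 is composite.
The smallest witness among the given bases is 12495.

12495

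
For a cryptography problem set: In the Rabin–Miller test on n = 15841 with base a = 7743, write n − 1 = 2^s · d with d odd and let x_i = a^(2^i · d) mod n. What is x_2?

n − 1 = 15840 = 2^5 · 495, so s = 5 and d = 495.
Repeated squaring mod 15841: 7743^1 ≡ 7743, 7743^2 ≡ 11705, 7743^4 ≡ 14057, 7743^8 ≡ 14456, 7743^16 ≡ 1464, 7743^32 ≡ 4761, 7743^64 ≡ 14491, 7743^128 ≡ 785, 7743^256 ≡ 14267.
495 = 256 + 128 + 64 + 32 + 8 + 4 + 2 + 1, so 7743^495 ≡ 14267·785·14491·4761·14456·14057·11705·7743 ≡ 7687 (mod 15841).
x_0 = 7687.
x_1 = 7687^2 mod 15841 = 3039.
x_2 = 3039^2 mod 15841 = 218.

218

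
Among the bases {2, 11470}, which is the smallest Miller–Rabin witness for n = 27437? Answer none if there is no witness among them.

n − 1 = 27436 = 2^2 · 6859, so s = 2 and d = 6859.
Base 2: x_0 = 2^6859 mod 27437 = 17994. x_0 is neither 1 nor 27436, so continue squaring. x_1 = 17994^2 mod 27437 = 27436. x_1 ≡ −1, so 2 is not a witness.
Base 11470: x_0 = 11470^6859 mod 27437 = 17994. x_0 is neither 1 nor 27436, so continue squaring. x_1 = 17994^2 mod 27437 = 27436. x_1 ≡ −1, so 11470 is not a witness.
No listed base is a witness for 27437.

none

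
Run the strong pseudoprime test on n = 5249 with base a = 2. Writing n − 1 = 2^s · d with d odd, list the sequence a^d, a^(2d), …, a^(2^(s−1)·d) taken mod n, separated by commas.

n − 1 = 5248 = 2^7 · 41, so s = 7 and d = 41.
x_0 = 2^41 mod 5249 = 4422.
x_1 = 4422^2 mod 5249 = 1559.
x_2 = 1559^2 mod 5249 = 194.
x_3 = 194^2 mod 5249 = 893.
x_4 = 893^2 mod 5249 = 4850.
x_5 = 4850^2 mod 5249 = 1731.
x_6 = 1731^2 mod 5249 = 4431.

4422, 1559, 194, 893, 4850, 1731, 4431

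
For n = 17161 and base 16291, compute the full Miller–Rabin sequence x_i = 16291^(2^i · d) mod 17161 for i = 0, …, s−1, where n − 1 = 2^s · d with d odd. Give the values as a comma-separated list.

n − 1 = 17160 = 2^3 · 2145, so s = 3 and d = 2145.
x_0 = 16291^2145 mod 17161 = 4584.
x_1 = 4584^2 mod 17161 = 7992.
x_2 = 7992^2 mod 17161 = 15983.

4584, 7992, 15983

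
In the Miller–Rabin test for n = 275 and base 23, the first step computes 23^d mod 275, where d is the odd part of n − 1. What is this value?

78

n − 1 = 274 = 2^1 · 137, so s = 1 and d = 137.
23^137 mod 275 = 78.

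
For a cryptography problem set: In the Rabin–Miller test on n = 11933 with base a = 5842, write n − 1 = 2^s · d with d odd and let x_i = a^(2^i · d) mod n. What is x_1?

1

n − 1 = 11932 = 2^2 · 2983, so s = 2 and d = 2983.
Repeated squaring mod 11933: 5842^1 ≡ 5842, 5842^2 ≡ 584, 5842^4 ≡ 6932, 5842^8 ≡ 10366, 5842^16 ≡ 9224, 5842^32 ≡ 11819, 5842^64 ≡ 1063, 5842^128 ≡ 8267, 5842^256 ≡ 2998, 5842^512 ≡ 2455, 5842^1024 ≡ 860, 5842^2048 ≡ 11687.
2983 = 2048 + 512 + 256 + 128 + 32 + 4 + 2 + 1, so 5842^2983 ≡ 11687·2455·2998·8267·11819·6932·584·5842 ≡ 1 (mod 11933).
x_0 = 1.
x_1 = 1^2 mod 11933 = 1.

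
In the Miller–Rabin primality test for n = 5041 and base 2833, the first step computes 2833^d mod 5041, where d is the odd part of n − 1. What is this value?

n − 1 = 5040 = 2^4 · 315, so s = 4 and d = 315.
2833^315 mod 5041 = 214.

214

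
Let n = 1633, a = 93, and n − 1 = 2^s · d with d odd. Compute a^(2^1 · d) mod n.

1243

n − 1 = 1632 = 2^5 · 51, so s = 5 and d = 51.
x_0 = 93^51 mod 1633 = 1059.
x_1 = 1059^2 mod 1633 = 1243.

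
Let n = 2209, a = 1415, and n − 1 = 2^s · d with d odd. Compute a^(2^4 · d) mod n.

n − 1 = 2208 = 2^5 · 69, so s = 5 and d = 69.
Repeated squaring mod 2209: 1415^1 ≡ 1415, 1415^2 ≡ 871, 1415^4 ≡ 954, 1415^8 ≡ 8, 1415^16 ≡ 64, 1415^32 ≡ 1887, 1415^64 ≡ 2070.
69 = 64 + 4 + 1, so 1415^69 ≡ 2070·954·1415 ≡ 1597 (mod 2209).
x_0 = 1597.
x_1 = 1597^2 mod 2209 = 1223.
x_2 = 1223^2 mod 2209 = 236.
x_3 = 236^2 mod 2209 = 471.
x_4 = 471^2 mod 2209 = 941.

941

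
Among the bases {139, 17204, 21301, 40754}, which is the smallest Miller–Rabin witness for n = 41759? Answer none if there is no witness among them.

none

n − 1 = 41758 = 2^1 · 20879, so s = 1 and d = 20879.
Base 139: x_0 = 139^20879 mod 41759 = 1. x_0 = 1, so 139 is not a witness.
Base 17204: x_0 = 17204^20879 mod 41759 = 1. x_0 = 1, so 17204 is not a witness.
Base 21301: x_0 = 21301^20879 mod 41759 = 41758. x_0 = 41758 ≡ −1, so 21301 is not a witness.
Base 40754: x_0 = 40754^20879 mod 41759 = 41758. x_0 = 41758 ≡ −1, so 40754 is not a witness.
No listed base is a witness for 41759.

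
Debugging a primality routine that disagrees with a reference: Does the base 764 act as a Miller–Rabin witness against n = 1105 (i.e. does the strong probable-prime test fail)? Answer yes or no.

no

n − 1 = 1104 = 2^4 · 69, so s = 4 and d = 69.
x_0 = 764^69 mod 1105 = 1104.
x_0 = 1104 ≡ −1, so 764 is not a witness.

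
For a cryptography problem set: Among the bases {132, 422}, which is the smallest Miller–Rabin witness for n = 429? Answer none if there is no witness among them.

132

n − 1 = 428 = 2^2 · 107, so s = 2 and d = 107.
Base 132: x_0 = 132^107 mod 429 = 33. x_0 is neither 1 nor 428, so continue squaring. x_1 = 33^2 mod 429 = 231. Reached i = s−1 = 1 without hitting −1: 132 is a Miller–Rabin witness and 429 is composite.
Base 422: x_0 = 422^107 mod 429 = 401. x_0 is neither 1 nor 428, so continue squaring. x_1 = 401^2 mod 429 = 355. Reached i = s−1 = 1 without hitting −1: 422 is a Miller–Rabin witness and 429 is composite.
The smallest witness among the given bases is 132.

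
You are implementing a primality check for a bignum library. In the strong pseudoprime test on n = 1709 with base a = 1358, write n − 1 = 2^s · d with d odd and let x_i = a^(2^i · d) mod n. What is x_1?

n − 1 = 1708 = 2^2 · 427, so s = 2 and d = 427.
x_0 = 1358^427 mod 1709 = 1708.
x_1 = 1708^2 mod 1709 = 1.

1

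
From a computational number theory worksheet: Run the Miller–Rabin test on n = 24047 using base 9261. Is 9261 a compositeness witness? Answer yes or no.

n − 1 = 24046 = 2^1 · 12023, so s = 1 and d = 12023.
x_0 = 9261^12023 mod 24047 = 21416.
x_0 ∉ {1, 24046} and s = 1, so 9261 is a Miller–Rabin witness and 24047 is composite.

yes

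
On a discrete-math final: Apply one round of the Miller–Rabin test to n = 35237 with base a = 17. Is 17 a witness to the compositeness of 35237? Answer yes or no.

n − 1 = 35236 = 2^2 · 8809, so s = 2 and d = 8809.
x_0 = 17^8809 mod 35237 = 17176.
x_0 is neither 1 nor 35236, so continue squaring.
x_1 = 17176^2 mod 35237 = 10812.
Reached i = s−1 = 1 without hitting −1: 17 is a Miller–Rabin witness and 35237 is composite.

yes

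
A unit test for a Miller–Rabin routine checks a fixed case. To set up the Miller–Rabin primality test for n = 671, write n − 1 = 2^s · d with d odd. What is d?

Halving: 670 → 335; 335 is odd.
So 670 = 2^1 · 335.

335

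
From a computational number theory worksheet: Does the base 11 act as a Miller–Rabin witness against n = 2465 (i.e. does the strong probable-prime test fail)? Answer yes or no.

n − 1 = 2464 = 2^5 · 77, so s = 5 and d = 77.
Repeated squaring mod 2465: 11^1 ≡ 11, 11^2 ≡ 121, 11^4 ≡ 2316, 11^8 ≡ 16, 11^16 ≡ 256, 11^32 ≡ 1446, 11^64 ≡ 596.
77 = 64 + 8 + 4 + 1, so 11^77 ≡ 596·16·2316·11 ≡ 1061 (mod 2465).
x_0 = 11^77 mod 2465 = 1061.
x_0 is neither 1 nor 2464, so continue squaring.
x_1 = 1061^2 mod 2465 = 1681.
x_2 = 1681^2 mod 2465 = 871.
x_3 = 871^2 mod 2465 = 1886.
x_4 = 1886^2 mod 2465 = 1.
x_4 = 1 but x_3 ≠ ±1, a nontrivial square root of 1 — 11 is a witness and 2465 is composite.

yes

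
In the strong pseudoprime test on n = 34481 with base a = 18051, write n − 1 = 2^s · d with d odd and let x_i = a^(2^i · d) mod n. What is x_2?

n − 1 = 34480 = 2^4 · 2155, so s = 4 and d = 2155.
Repeated squaring mod 34481: 18051^1 ≡ 18051, 18051^2 ≡ 27632, 18051^4 ≡ 14641, 18051^8 ≡ 24985, 18051^16 ≡ 6201, 18051^32 ≡ 6086, 18051^64 ≡ 6802, 18051^128 ≡ 28183, 18051^256 ≡ 11654, 18051^512 ≡ 29538, 18051^1024 ≡ 20701, 18051^2048 ≡ 1533.
2155 = 2048 + 64 + 32 + 8 + 2 + 1, so 18051^2155 ≡ 1533·6802·6086·24985·27632·18051 ≡ 14364 (mod 34481).
x_0 = 14364.
x_1 = 14364^2 mod 34481 = 24673.
x_2 = 24673^2 mod 34481 = 29355.

29355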